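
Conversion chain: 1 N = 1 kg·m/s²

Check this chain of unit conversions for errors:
The chain is correct (no errors).

Correct: Newton is defined as kg·m/s²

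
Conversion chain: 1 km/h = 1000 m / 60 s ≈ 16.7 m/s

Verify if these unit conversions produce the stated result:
The chain is incorrect (it contains an error).

Incorrect: 1 h = 3600 s, not 60 s (1 km/h ≈ 0.278 m/s)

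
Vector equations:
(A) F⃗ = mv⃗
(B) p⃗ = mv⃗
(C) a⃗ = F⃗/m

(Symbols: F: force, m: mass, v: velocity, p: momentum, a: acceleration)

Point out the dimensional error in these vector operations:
(A) F⃗ = mv⃗

(A) F⃗ = mv⃗: LHS [L M T^-2], RHS [L M T^-1] ✗ — mass times velocity is momentum, not force; should be ma⃗
(B) p⃗ = mv⃗: LHS [L M T^-1], RHS [L M T^-1] ✓ — mass (scalar) times velocity (vector)
(C) a⃗ = F⃗/m: LHS [L T^-2], RHS [L T^-2] ✓ — force (vector) divided by mass (scalar)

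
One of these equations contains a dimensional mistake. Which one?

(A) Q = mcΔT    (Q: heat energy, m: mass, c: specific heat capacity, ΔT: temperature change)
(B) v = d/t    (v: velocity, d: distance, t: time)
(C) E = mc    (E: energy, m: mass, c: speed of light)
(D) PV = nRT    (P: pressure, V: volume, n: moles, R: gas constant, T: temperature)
(C) E = mc

The equation (C) E = mc is dimensionally incorrect.

LHS (E): [L^2 M T^-2]
RHS (mc): [L M T^-1] ✗

The dimensions do not match. The other three equations balance.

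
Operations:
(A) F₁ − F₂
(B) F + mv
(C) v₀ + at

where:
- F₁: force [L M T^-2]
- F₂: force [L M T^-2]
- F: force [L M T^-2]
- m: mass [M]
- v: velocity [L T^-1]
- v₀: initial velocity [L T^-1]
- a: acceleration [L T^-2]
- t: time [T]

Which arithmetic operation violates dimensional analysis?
(B) F + mv

(A) F₁ − F₂: F₁ [L M T^-2] and F₂ [L M T^-2] — same dimensions ✓
(B) F + mv: F [L M T^-2] and mv [L M T^-1] — different dimensions cannot be added/subtracted ✗
(C) v₀ + at: v₀ [L T^-1] and at [L T^-1] — same dimensions ✓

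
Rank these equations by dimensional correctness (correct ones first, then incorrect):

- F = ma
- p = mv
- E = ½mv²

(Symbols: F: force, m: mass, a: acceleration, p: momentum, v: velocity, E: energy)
Dimensionally correct: F = ma, p = mv, E = ½mv²
Dimensionally incorrect: none
Ordered (correct first, then incorrect): F = ma, p = mv, E = ½mv²

- F = ma: LHS [L M T^-2], RHS [L M T^-2] → correct ✓
- p = mv: LHS [L M T^-1], RHS [L M T^-1] → correct ✓
- E = ½mv²: LHS [L^2 M T^-2], RHS [L^2 M T^-2] → correct ✓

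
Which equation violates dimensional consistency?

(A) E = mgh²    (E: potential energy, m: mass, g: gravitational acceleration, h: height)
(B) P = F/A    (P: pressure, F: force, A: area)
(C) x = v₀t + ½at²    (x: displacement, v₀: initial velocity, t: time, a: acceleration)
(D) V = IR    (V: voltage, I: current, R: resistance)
(A) E = mgh²

The equation (A) E = mgh² is dimensionally incorrect.

LHS (E): [L^2 M T^-2]
RHS (mgh²): [L^3 M T^-2] ✗

The dimensions do not match. The other three equations balance.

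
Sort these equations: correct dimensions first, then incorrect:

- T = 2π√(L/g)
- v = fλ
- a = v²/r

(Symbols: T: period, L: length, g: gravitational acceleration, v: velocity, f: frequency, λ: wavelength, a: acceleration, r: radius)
Dimensionally correct: T = 2π√(L/g), v = fλ, a = v²/r
Dimensionally incorrect: none
Ordered (correct first, then incorrect): T = 2π√(L/g), v = fλ, a = v²/r

- T = 2π√(L/g): LHS [T], RHS [T] → correct ✓
- v = fλ: LHS [L T^-1], RHS [L T^-1] → correct ✓
- a = v²/r: LHS [L T^-2], RHS [L T^-2] → correct ✓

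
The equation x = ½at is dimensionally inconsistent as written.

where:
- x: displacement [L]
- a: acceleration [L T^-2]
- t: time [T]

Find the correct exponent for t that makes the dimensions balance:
The exponent of t should be 2: x = ½at^2

The LHS x has dimensions [L]; t has dimensions [T].
As written, the RHS ½at (exponent 1 on t) has dimensions [L T^-1], which does not match.
With exponent 2, the RHS ½at^2 has dimensions [L], matching the LHS.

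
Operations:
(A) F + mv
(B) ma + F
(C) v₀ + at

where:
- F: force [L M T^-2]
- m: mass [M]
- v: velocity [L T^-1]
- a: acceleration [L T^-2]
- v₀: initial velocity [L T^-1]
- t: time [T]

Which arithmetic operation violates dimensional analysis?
(A) F + mv

(A) F + mv: F [L M T^-2] and mv [L M T^-1] — different dimensions cannot be added/subtracted ✗
(B) ma + F: ma [L M T^-2] and F [L M T^-2] — same dimensions ✓
(C) v₀ + at: v₀ [L T^-1] and at [L T^-1] — same dimensions ✓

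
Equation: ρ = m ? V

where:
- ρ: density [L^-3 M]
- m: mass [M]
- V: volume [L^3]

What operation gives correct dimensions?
division (÷): ρ = m ÷ V

ρ [L^-3 M]; m [M]; V [L^3].
m × V → [L^3 M] ✗
m ÷ V → [L^-3 M] ✓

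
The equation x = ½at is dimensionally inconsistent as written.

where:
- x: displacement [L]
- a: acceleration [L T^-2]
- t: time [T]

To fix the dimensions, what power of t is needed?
The exponent of t should be 2: x = ½at^2

The LHS x has dimensions [L]; t has dimensions [T].
As written, the RHS ½at (exponent 1 on t) has dimensions [L T^-1], which does not match.
With exponent 2, the RHS ½at^2 has dimensions [L], matching the LHS.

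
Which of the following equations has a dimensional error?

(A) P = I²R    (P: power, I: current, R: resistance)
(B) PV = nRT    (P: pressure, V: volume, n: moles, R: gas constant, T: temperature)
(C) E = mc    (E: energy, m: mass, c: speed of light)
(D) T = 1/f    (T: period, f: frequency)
(C) E = mc

The equation (C) E = mc is dimensionally incorrect.

LHS (E): [L^2 M T^-2]
RHS (mc): [L M T^-1] ✗

The dimensions do not match. The other three equations balance.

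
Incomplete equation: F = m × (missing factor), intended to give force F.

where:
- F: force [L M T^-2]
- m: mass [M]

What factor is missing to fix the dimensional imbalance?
a (acceleration), dimensions [L T^-2]

F has dimensions [L M T^-2] and m has dimensions [M].
The missing factor must have dimensions [L M T^-2] / [M] = [L T^-2], i.e. acceleration (a).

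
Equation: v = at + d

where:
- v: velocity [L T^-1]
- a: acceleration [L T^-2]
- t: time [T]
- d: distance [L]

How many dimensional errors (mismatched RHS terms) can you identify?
1

LHS v: [L T^-1]
- at: [L T^-1] ✓
- d: [L] ✗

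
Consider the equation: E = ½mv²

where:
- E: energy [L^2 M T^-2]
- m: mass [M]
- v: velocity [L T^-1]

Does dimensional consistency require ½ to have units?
No

E has dimensions [L^2 M T^-2] and mv² already has dimensions [L^2 M T^-2], so the equation balances without ½ contributing any dimensions. ½ is a pure (dimensionless) number; changing or removing it would not affect dimensional consistency.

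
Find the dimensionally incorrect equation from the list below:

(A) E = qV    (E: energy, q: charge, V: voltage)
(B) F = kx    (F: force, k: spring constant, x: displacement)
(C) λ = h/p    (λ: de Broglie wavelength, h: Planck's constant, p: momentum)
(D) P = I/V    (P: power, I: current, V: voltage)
(D) P = I/V

The equation (D) P = I/V is dimensionally incorrect.

LHS (P): [L^2 M T^-3]
RHS (I/V): [I^2 L^-2 M^-1 T^3] ✗

The dimensions do not match. The other three equations balance.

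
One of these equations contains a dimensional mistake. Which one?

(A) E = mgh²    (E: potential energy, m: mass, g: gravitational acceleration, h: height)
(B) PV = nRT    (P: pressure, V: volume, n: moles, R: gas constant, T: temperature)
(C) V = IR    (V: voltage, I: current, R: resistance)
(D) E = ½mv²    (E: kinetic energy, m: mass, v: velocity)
(A) E = mgh²

The equation (A) E = mgh² is dimensionally incorrect.

LHS (E): [L^2 M T^-2]
RHS (mgh²): [L^3 M T^-2] ✗

The dimensions do not match. The other three equations balance.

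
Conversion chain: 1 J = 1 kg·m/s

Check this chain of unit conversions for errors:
The chain is incorrect (it contains an error).

Incorrect: Joule is kg·m²/s², not kg·m/s (that is momentum)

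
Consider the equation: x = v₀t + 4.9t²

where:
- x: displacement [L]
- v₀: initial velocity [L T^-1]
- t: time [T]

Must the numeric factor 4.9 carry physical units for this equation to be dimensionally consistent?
Yes

x has dimensions [L], while t² alone has dimensions [T^2]. For the equation to balance, the factor 4.9 must carry dimensions [L T^-2] — it is a dimensional constant (a numerical value of a physical quantity with its units suppressed), not a pure number.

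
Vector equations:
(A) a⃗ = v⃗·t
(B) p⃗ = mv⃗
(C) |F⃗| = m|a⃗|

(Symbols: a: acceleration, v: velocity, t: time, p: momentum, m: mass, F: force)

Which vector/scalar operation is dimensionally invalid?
(A) a⃗ = v⃗·t

(A) a⃗ = v⃗·t: LHS [L T^-2], RHS [L] ✗ — acceleration is velocity per time; should be v⃗/t
(B) p⃗ = mv⃗: LHS [L M T^-1], RHS [L M T^-1] ✓ — mass (scalar) times velocity (vector)
(C) |F⃗| = m|a⃗|: LHS [L M T^-2], RHS [L M T^-2] ✓ — magnitudes of vectors are scalars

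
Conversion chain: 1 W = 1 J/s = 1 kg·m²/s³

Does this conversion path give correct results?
The chain is correct (no errors).

Correct: Watt is Joule per second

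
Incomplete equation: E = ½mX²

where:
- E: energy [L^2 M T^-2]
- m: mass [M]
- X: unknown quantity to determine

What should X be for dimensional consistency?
X = v (velocity), dimensions [L T^-1]

E has dimensions [L^2 M T^-2]; the rest of the RHS (½m) has dimensions [M].
So X² must have dimensions [L^2 T^-2], i.e. X has dimensions [L T^-1] — X = v (velocity).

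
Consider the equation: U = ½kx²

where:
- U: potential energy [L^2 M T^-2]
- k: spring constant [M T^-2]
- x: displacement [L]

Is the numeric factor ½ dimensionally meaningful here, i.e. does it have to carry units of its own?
No

U has dimensions [L^2 M T^-2] and kx² already has dimensions [L^2 M T^-2], so the equation balances without ½ contributing any dimensions. ½ is a pure (dimensionless) number; changing or removing it would not affect dimensional consistency.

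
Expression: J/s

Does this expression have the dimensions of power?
Yes

The expression J/s has dimensions [L^2 M T^-3], which is exactly power [L^2 M T^-3].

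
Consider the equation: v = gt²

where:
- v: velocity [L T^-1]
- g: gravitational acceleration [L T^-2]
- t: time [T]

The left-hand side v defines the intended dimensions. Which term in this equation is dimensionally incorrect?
The right-hand side term gt²

v has dimensions [L T^-1], but gt² has dimensions [L], so the term gt² is dimensionally wrong for v.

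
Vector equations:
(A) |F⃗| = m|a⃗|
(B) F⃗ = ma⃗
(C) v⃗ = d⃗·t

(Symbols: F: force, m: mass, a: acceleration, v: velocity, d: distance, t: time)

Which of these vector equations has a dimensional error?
(C) v⃗ = d⃗·t

(A) |F⃗| = m|a⃗|: LHS [L M T^-2], RHS [L M T^-2] ✓ — magnitudes of vectors are scalars
(B) F⃗ = ma⃗: LHS [L M T^-2], RHS [L M T^-2] ✓ — Force and acceleration are vectors, mass is a scalar
(C) v⃗ = d⃗·t: LHS [L T^-1], RHS [L T] ✗ — velocity is displacement per time; should be d⃗/t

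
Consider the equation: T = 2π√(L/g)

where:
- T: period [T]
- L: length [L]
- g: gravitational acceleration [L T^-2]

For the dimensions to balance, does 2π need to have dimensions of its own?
No

T has dimensions [T] and √(L/g) already has dimensions [T], so the equation balances without 2π contributing any dimensions. 2π is a pure (dimensionless) number; changing or removing it would not affect dimensional consistency.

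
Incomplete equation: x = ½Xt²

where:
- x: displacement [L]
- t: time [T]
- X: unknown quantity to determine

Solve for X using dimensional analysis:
X = a (acceleration), dimensions [L T^-2]

x has dimensions [L]; the rest of the RHS (½ t²) has dimensions [T^2].
So X must have dimensions [L T^-2] — X = a (acceleration).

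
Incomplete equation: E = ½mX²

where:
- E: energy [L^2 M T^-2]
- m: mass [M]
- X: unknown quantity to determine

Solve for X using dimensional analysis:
X = v (velocity), dimensions [L T^-1]

E has dimensions [L^2 M T^-2]; the rest of the RHS (½m) has dimensions [M].
So X² must have dimensions [L^2 T^-2], i.e. X has dimensions [L T^-1] — X = v (velocity).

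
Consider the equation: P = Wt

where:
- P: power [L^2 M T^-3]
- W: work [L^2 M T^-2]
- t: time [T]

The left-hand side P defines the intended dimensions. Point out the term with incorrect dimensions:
The right-hand side term Wt

P has dimensions [L^2 M T^-3], but Wt has dimensions [L^2 M T^-1], so the term Wt is dimensionally wrong for P.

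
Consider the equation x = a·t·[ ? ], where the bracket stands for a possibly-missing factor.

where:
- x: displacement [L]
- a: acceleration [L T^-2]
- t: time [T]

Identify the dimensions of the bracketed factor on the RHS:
[T] — time (e.g. t)

x has dimensions [L]; a·t has dimensions [L T^-1].
The bracketed factor must supply [L] / [L T^-1] = [T].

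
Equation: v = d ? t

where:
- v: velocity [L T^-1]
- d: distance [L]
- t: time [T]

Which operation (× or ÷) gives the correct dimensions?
division (÷): v = d ÷ t

v [L T^-1]; d [L]; t [T].
d × t → [L T] ✗
d ÷ t → [L T^-1] ✓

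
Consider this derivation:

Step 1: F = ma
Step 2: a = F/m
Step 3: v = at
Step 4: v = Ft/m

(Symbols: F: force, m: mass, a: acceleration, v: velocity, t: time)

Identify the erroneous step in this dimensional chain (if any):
No step introduces an error — all steps are dimensionally consistent.

Step 1: F = ma → LHS [L M T^-2], RHS [L M T^-2] ✓
Step 2: a = F/m → LHS [L T^-2], RHS [L T^-2] ✓
Step 3: v = at → LHS [L T^-1], RHS [L T^-1] ✓
Step 4: v = Ft/m → LHS [L T^-1], RHS [L T^-1] ✓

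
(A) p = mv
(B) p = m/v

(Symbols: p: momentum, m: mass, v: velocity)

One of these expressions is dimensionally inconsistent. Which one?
(B)

(A) p = mv: LHS [L M T^-1], RHS [L M T^-1] ✓
(B) p = m/v: LHS [L M T^-1], RHS [L^-1 M T] ✗

Expression (B) p = m/v is dimensionally incorrect.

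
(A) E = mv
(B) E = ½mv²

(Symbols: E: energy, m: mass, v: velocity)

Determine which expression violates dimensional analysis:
(A)

(A) E = mv: LHS [L^2 M T^-2], RHS [L M T^-1] ✗
(B) E = ½mv²: LHS [L^2 M T^-2], RHS [L^2 M T^-2] ✓

Expression (A) E = mv is dimensionally incorrect.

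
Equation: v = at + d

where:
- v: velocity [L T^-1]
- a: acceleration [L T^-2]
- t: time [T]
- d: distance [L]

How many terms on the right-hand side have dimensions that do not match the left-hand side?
1

LHS v: [L T^-1]
- at: [L T^-1] ✓
- d: [L] ✗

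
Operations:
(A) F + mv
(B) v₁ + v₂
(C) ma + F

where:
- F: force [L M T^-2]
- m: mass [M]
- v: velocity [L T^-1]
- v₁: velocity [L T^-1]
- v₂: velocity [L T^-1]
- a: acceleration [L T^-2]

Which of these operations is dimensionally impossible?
(A) F + mv

(A) F + mv: F [L M T^-2] and mv [L M T^-1] — different dimensions cannot be added/subtracted ✗
(B) v₁ + v₂: v₁ [L T^-1] and v₂ [L T^-1] — same dimensions ✓
(C) ma + F: ma [L M T^-2] and F [L M T^-2] — same dimensions ✓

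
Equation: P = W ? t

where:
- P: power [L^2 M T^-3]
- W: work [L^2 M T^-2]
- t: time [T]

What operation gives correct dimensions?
division (÷): P = W ÷ t

P [L^2 M T^-3]; W [L^2 M T^-2]; t [T].
W × t → [L^2 M T^-1] ✗
W ÷ t → [L^2 M T^-3] ✓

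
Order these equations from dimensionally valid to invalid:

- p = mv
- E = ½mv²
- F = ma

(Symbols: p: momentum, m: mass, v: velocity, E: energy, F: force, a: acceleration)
Dimensionally correct: p = mv, E = ½mv², F = ma
Dimensionally incorrect: none
Ordered (correct first, then incorrect): p = mv, E = ½mv², F = ma

- p = mv: LHS [L M T^-1], RHS [L M T^-1] → correct ✓
- E = ½mv²: LHS [L^2 M T^-2], RHS [L^2 M T^-2] → correct ✓
- F = ma: LHS [L M T^-2], RHS [L M T^-2] → correct ✓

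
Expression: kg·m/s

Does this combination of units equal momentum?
Yes

The expression kg·m/s has dimensions [L M T^-1], which is exactly momentum [L M T^-1].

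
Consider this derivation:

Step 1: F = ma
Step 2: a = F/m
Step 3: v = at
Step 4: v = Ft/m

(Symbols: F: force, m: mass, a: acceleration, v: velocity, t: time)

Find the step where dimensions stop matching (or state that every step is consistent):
No step introduces an error — all steps are dimensionally consistent.

Step 1: F = ma → LHS [L M T^-2], RHS [L M T^-2] ✓
Step 2: a = F/m → LHS [L T^-2], RHS [L T^-2] ✓
Step 3: v = at → LHS [L T^-1], RHS [L T^-1] ✓
Step 4: v = Ft/m → LHS [L T^-1], RHS [L T^-1] ✓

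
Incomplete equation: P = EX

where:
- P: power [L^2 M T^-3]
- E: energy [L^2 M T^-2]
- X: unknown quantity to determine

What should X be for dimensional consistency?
X = f (inverse time / frequency (1/t)), dimensions [T^-1]

P has dimensions [L^2 M T^-3]; the rest of the RHS (E) has dimensions [L^2 M T^-2].
So X must have dimensions [T^-1] — X = f (inverse time / frequency (1/t)).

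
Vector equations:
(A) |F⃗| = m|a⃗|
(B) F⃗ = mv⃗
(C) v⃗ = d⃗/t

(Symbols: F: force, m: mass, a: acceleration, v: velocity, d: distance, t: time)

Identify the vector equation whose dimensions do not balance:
(B) F⃗ = mv⃗

(A) |F⃗| = m|a⃗|: LHS [L M T^-2], RHS [L M T^-2] ✓ — magnitudes of vectors are scalars
(B) F⃗ = mv⃗: LHS [L M T^-2], RHS [L M T^-1] ✗ — mass times velocity is momentum, not force; should be ma⃗
(C) v⃗ = d⃗/t: LHS [L T^-1], RHS [L T^-1] ✓ — displacement (vector) divided by time (scalar)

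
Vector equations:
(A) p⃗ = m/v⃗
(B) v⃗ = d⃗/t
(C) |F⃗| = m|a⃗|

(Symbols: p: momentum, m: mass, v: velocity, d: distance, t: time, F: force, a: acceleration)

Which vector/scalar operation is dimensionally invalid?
(A) p⃗ = m/v⃗

(A) p⃗ = m/v⃗: LHS [L M T^-1], RHS [L^-1 M T] ✗ — momentum is mass times velocity; should be mv⃗ (and division by a vector is undefined)
(B) v⃗ = d⃗/t: LHS [L T^-1], RHS [L T^-1] ✓ — displacement (vector) divided by time (scalar)
(C) |F⃗| = m|a⃗|: LHS [L M T^-2], RHS [L M T^-2] ✓ — magnitudes of vectors are scalars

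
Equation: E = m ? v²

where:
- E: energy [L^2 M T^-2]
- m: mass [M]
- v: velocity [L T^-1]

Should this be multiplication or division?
multiplication (×): E = m × v²

E [L^2 M T^-2]; m [M]; v² [L^2 T^-2].
m × v² → [L^2 M T^-2] ✓
m ÷ v² → [L^-2 M T^2] ✗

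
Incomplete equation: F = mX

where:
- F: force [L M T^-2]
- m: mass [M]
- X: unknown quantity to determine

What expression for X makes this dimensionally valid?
X = a (acceleration), dimensions [L T^-2]

F has dimensions [L M T^-2]; the rest of the RHS (m) has dimensions [M].
So X must have dimensions [L T^-2] — X = a (acceleration).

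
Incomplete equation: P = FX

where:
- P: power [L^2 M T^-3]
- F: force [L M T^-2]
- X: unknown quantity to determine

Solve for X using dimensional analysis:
X = v (velocity), dimensions [L T^-1]

P has dimensions [L^2 M T^-3]; the rest of the RHS (F) has dimensions [L M T^-2].
So X must have dimensions [L T^-1] — X = v (velocity).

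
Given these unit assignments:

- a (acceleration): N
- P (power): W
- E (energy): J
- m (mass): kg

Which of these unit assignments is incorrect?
a

The variable a (acceleration) should have units m/s², not N.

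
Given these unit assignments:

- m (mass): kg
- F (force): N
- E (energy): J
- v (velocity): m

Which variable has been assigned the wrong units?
v

The variable v (velocity) should have units m/s, not m.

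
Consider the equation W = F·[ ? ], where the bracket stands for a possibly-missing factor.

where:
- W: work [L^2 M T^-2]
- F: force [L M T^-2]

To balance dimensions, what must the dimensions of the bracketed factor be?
[L] — length (e.g. a distance d)

W has dimensions [L^2 M T^-2]; F has dimensions [L M T^-2].
The bracketed factor must supply [L^2 M T^-2] / [L M T^-2] = [L].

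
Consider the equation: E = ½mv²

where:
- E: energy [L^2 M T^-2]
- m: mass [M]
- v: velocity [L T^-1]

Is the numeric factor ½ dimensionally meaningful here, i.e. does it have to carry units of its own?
No

E has dimensions [L^2 M T^-2] and mv² already has dimensions [L^2 M T^-2], so the equation balances without ½ contributing any dimensions. ½ is a pure (dimensionless) number; changing or removing it would not affect dimensional consistency.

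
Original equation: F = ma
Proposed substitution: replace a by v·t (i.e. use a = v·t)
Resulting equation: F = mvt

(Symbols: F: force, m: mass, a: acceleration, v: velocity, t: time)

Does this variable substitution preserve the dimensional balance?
No

[a] = [L T^-2] and [v·t] = [L]. These differ, so the substitution replaces a quantity by one of different dimensions and the result F = mvt has LHS [L M T^-2] vs RHS [L M] — inconsistent.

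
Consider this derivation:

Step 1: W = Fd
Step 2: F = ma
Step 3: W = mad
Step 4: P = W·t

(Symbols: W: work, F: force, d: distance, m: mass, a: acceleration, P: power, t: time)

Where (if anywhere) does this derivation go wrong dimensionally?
Step 4

Step 1: W = Fd → LHS [L^2 M T^-2], RHS [L^2 M T^-2] ✓
Step 2: F = ma → LHS [L M T^-2], RHS [L M T^-2] ✓
Step 3: W = mad → LHS [L^2 M T^-2], RHS [L^2 M T^-2] ✓
Step 4: P = W·t → LHS [L^2 M T^-3], RHS [L^2 M T^-1] ✗

The first dimensional inconsistency appears in step 4: P = W·t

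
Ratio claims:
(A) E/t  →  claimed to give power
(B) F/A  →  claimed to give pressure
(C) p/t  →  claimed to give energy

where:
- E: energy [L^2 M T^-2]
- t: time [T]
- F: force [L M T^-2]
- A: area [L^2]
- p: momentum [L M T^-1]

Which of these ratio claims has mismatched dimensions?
(C) p/t does not give energy

(A) E/t: [L^2 M T^-3] = power [L^2 M T^-3] ✓
(B) F/A: [L^-1 M T^-2] = pressure [L^-1 M T^-2] ✓
(C) p/t: [L M T^-2] ≠ energy [L^2 M T^-2] ✗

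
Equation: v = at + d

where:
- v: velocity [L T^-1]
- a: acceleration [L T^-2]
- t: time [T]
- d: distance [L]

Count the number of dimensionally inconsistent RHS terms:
1

LHS v: [L T^-1]
- at: [L T^-1] ✓
- d: [L] ✗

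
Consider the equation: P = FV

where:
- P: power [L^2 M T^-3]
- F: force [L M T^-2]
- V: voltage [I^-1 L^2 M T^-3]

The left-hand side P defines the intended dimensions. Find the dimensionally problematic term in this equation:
The right-hand side term FV

P has dimensions [L^2 M T^-3], but FV has dimensions [I^-1 L^3 M^2 T^-5], so the term FV is dimensionally wrong for P.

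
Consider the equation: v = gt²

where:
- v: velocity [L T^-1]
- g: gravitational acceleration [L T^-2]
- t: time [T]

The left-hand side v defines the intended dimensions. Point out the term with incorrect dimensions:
The right-hand side term gt²

v has dimensions [L T^-1], but gt² has dimensions [L], so the term gt² is dimensionally wrong for v.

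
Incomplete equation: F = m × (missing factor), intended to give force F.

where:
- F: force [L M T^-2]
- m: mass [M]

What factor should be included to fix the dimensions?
a (acceleration), dimensions [L T^-2]

F has dimensions [L M T^-2] and m has dimensions [M].
The missing factor must have dimensions [L M T^-2] / [M] = [L T^-2], i.e. acceleration (a).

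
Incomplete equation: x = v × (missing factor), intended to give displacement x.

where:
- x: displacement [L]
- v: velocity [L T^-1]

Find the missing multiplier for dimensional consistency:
t (time), dimensions [T]

x has dimensions [L] and v has dimensions [L T^-1].
The missing factor must have dimensions [L] / [L T^-1] = [T], i.e. time (t).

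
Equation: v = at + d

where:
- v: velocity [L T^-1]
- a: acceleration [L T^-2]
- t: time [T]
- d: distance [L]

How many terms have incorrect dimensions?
1

LHS v: [L T^-1]
- at: [L T^-1] ✓
- d: [L] ✗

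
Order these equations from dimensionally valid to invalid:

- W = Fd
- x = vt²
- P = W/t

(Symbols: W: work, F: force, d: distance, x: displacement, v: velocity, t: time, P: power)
Dimensionally correct: W = Fd, P = W/t
Dimensionally incorrect: x = vt²
Ordered (correct first, then incorrect): W = Fd, P = W/t, x = vt²

- W = Fd: LHS [L^2 M T^-2], RHS [L^2 M T^-2] → correct ✓
- x = vt²: LHS [L], RHS [L T] → incorrect ✗
- P = W/t: LHS [L^2 M T^-3], RHS [L^2 M T^-3] → correct ✓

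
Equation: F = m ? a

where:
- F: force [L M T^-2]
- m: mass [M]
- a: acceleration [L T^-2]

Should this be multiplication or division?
multiplication (×): F = m × a

F [L M T^-2]; m [M]; a [L T^-2].
m × a → [L M T^-2] ✓
m ÷ a → [L^-1 M T^2] ✗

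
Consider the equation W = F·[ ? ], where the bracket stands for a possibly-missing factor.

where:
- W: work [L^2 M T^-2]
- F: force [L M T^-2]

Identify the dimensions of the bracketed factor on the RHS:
[L] — length (e.g. a distance d)

W has dimensions [L^2 M T^-2]; F has dimensions [L M T^-2].
The bracketed factor must supply [L^2 M T^-2] / [L M T^-2] = [L].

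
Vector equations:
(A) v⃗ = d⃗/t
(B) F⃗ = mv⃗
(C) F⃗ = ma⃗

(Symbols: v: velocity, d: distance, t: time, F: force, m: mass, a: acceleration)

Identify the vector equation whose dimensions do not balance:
(B) F⃗ = mv⃗

(A) v⃗ = d⃗/t: LHS [L T^-1], RHS [L T^-1] ✓ — displacement (vector) divided by time (scalar)
(B) F⃗ = mv⃗: LHS [L M T^-2], RHS [L M T^-1] ✗ — mass times velocity is momentum, not force; should be ma⃗
(C) F⃗ = ma⃗: LHS [L M T^-2], RHS [L M T^-2] ✓ — Force and acceleration are vectors, mass is a scalar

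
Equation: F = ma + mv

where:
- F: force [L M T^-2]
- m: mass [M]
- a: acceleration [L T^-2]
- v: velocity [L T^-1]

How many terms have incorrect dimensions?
1

LHS F: [L M T^-2]
- ma: [L M T^-2] ✓
- mv: [L M T^-1] ✗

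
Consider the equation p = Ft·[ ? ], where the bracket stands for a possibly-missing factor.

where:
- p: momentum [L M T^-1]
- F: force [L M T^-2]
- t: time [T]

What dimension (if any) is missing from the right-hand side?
Nothing is missing — the bracketed factor must be dimensionless.

p has dimensions [L M T^-1] and Ft already has dimensions [L M T^-1], so p = Ft is dimensionally complete.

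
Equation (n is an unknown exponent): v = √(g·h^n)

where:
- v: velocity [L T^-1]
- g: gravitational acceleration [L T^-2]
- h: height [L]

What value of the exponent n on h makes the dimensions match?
n = 1

v has dimensions [L T^-1]; h has dimensions [L].
With n = 1: √(g·h^1) has dimensions [L T^-1], matching the LHS ✓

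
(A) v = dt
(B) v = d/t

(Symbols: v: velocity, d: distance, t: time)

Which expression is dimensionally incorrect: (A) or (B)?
(A)

(A) v = dt: LHS [L T^-1], RHS [L T] ✗
(B) v = d/t: LHS [L T^-1], RHS [L T^-1] ✓

Expression (A) v = dt is dimensionally incorrect.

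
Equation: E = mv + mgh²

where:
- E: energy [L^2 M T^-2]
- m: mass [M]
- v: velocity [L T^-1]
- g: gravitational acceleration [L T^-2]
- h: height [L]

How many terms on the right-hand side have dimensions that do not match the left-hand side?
2

LHS E: [L^2 M T^-2]
- mv: [L M T^-1] ✗
- mgh²: [L^3 M T^-2] ✗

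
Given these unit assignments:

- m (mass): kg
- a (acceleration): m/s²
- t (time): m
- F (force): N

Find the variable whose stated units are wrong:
t

The variable t (time) should have units s, not m.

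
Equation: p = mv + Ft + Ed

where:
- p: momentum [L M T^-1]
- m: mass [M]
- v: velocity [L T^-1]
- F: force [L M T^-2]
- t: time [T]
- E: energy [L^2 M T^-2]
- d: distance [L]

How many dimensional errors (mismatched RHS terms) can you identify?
1

LHS p: [L M T^-1]
- mv: [L M T^-1] ✓
- Ft: [L M T^-1] ✓
- Ed: [L^3 M T^-2] ✗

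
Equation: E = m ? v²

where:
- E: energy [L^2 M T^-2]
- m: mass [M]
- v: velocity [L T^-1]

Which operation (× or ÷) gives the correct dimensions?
multiplication (×): E = m × v²

E [L^2 M T^-2]; m [M]; v² [L^2 T^-2].
m × v² → [L^2 M T^-2] ✓
m ÷ v² → [L^-2 M T^2] ✗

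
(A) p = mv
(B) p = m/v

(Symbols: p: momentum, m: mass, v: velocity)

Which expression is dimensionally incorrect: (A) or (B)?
(B)

(A) p = mv: LHS [L M T^-1], RHS [L M T^-1] ✓
(B) p = m/v: LHS [L M T^-1], RHS [L^-1 M T] ✗

Expression (B) p = m/v is dimensionally incorrect.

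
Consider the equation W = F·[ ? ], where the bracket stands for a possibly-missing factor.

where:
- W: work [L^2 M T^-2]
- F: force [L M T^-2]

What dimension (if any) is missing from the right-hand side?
[L] — length (e.g. a distance d)

W has dimensions [L^2 M T^-2]; F has dimensions [L M T^-2].
The bracketed factor must supply [L^2 M T^-2] / [L M T^-2] = [L].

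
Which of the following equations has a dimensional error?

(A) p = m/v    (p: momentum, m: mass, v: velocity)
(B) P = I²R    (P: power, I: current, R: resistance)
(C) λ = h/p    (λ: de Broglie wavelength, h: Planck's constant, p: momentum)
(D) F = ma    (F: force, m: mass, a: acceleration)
(A) p = m/v

The equation (A) p = m/v is dimensionally incorrect.

LHS (p): [L M T^-1]
RHS (m/v): [L^-1 M T] ✗

The dimensions do not match. The other three equations balance.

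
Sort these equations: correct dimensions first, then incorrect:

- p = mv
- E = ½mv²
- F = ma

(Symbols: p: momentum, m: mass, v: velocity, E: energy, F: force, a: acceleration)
Dimensionally correct: p = mv, E = ½mv², F = ma
Dimensionally incorrect: none
Ordered (correct first, then incorrect): p = mv, E = ½mv², F = ma

- p = mv: LHS [L M T^-1], RHS [L M T^-1] → correct ✓
- E = ½mv²: LHS [L^2 M T^-2], RHS [L^2 M T^-2] → correct ✓
- F = ma: LHS [L M T^-2], RHS [L M T^-2] → correct ✓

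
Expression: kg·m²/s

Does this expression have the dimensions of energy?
No

The expression kg·m²/s has dimensions [L^2 M T^-1], but energy has dimensions [L^2 M T^-2].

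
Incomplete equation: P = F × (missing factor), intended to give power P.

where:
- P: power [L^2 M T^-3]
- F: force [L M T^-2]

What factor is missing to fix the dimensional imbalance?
v (velocity), dimensions [L T^-1]

P has dimensions [L^2 M T^-3] and F has dimensions [L M T^-2].
The missing factor must have dimensions [L^2 M T^-3] / [L M T^-2] = [L T^-1], i.e. velocity (v).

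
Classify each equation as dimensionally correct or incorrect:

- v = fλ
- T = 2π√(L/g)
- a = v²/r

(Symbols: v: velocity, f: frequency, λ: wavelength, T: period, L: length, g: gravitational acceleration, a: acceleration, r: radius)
Dimensionally correct: v = fλ, T = 2π√(L/g), a = v²/r
Dimensionally incorrect: none
Ordered (correct first, then incorrect): v = fλ, T = 2π√(L/g), a = v²/r

- v = fλ: LHS [L T^-1], RHS [L T^-1] → correct ✓
- T = 2π√(L/g): LHS [T], RHS [T] → correct ✓
- a = v²/r: LHS [L T^-2], RHS [L T^-2] → correct ✓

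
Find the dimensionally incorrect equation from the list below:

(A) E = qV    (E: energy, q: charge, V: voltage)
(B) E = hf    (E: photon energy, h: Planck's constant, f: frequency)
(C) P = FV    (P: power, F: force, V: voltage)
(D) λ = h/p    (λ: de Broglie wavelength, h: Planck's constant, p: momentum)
(C) P = FV

The equation (C) P = FV is dimensionally incorrect.

LHS (P): [L^2 M T^-3]
RHS (FV): [I^-1 L^3 M^2 T^-5] ✗

The dimensions do not match. The other three equations balance.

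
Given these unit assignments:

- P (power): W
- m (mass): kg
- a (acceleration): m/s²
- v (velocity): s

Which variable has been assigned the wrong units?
v

The variable v (velocity) should have units m/s, not s.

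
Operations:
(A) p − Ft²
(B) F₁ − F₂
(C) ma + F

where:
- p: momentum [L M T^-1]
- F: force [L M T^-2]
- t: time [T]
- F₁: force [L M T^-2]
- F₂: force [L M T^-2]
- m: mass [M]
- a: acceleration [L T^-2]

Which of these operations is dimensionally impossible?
(A) p − Ft²

(A) p − Ft²: p [L M T^-1] and Ft² [L M] — different dimensions cannot be added/subtracted ✗
(B) F₁ − F₂: F₁ [L M T^-2] and F₂ [L M T^-2] — same dimensions ✓
(C) ma + F: ma [L M T^-2] and F [L M T^-2] — same dimensions ✓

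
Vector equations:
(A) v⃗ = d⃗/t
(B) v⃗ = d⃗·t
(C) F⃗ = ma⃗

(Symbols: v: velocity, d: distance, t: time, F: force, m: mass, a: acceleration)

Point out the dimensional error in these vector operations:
(B) v⃗ = d⃗·t

(A) v⃗ = d⃗/t: LHS [L T^-1], RHS [L T^-1] ✓ — displacement (vector) divided by time (scalar)
(B) v⃗ = d⃗·t: LHS [L T^-1], RHS [L T] ✗ — velocity is displacement per time; should be d⃗/t
(C) F⃗ = ma⃗: LHS [L M T^-2], RHS [L M T^-2] ✓ — Force and acceleration are vectors, mass is a scalar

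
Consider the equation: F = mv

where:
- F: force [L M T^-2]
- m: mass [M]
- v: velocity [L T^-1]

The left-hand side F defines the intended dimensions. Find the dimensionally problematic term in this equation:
The right-hand side term mv

F has dimensions [L M T^-2], but mv has dimensions [L M T^-1], so the term mv is dimensionally wrong for F.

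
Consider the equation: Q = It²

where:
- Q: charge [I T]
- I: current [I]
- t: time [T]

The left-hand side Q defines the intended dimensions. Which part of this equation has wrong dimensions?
The right-hand side term It²

Q has dimensions [I T], but It² has dimensions [I T^2], so the term It² is dimensionally wrong for Q.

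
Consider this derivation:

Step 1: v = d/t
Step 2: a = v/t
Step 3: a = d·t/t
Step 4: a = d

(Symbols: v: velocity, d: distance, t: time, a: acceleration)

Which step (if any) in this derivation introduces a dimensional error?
Step 3

Step 1: v = d/t → LHS [L T^-1], RHS [L T^-1] ✓
Step 2: a = v/t → LHS [L T^-2], RHS [L T^-2] ✓
Step 3: a = d·t/t → LHS [L T^-2], RHS [L] ✗

The first dimensional inconsistency appears in step 3: a = d·t/t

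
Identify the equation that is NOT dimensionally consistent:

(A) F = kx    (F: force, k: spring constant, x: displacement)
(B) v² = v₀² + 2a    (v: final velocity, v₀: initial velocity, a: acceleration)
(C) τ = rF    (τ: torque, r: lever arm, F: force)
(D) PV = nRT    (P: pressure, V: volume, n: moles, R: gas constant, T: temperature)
(B) v² = v₀² + 2a

The equation (B) v² = v₀² + 2a is dimensionally incorrect.

LHS (v²): [L^2 T^-2]
RHS terms:
  - v₀²: [L^2 T^-2] ✓
  - 2a: [L T^-2] ✗ (does not match LHS)

The dimensions do not match. The other three equations balance.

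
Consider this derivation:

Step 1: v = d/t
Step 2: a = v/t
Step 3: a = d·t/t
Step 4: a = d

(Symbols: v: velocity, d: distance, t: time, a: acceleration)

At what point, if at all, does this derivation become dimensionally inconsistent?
Step 3

Step 1: v = d/t → LHS [L T^-1], RHS [L T^-1] ✓
Step 2: a = v/t → LHS [L T^-2], RHS [L T^-2] ✓
Step 3: a = d·t/t → LHS [L T^-2], RHS [L] ✗

The first dimensional inconsistency appears in step 3: a = d·t/t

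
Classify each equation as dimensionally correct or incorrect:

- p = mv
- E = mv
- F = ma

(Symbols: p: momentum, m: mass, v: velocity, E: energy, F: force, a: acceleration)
Dimensionally correct: p = mv, F = ma
Dimensionally incorrect: E = mv
Ordered (correct first, then incorrect): p = mv, F = ma, E = mv

- p = mv: LHS [L M T^-1], RHS [L M T^-1] → correct ✓
- E = mv: LHS [L^2 M T^-2], RHS [L M T^-1] → incorrect ✗
- F = ma: LHS [L M T^-2], RHS [L M T^-2] → correct ✓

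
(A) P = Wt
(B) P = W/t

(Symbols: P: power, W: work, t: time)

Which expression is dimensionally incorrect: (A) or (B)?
(A)

(A) P = Wt: LHS [L^2 M T^-3], RHS [L^2 M T^-1] ✗
(B) P = W/t: LHS [L^2 M T^-3], RHS [L^2 M T^-3] ✓

Expression (A) P = Wt is dimensionally incorrect.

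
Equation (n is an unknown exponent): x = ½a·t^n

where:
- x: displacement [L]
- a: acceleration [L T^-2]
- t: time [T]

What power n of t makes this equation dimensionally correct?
n = 2

x has dimensions [L]; t has dimensions [T].
The rest of the RHS has dimensions [L T^-2], so t^n must supply [T^2].
With n = 2: ½a·t^2 has dimensions [L], matching the LHS ✓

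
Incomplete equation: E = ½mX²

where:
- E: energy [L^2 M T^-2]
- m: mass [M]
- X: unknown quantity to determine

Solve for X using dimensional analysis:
X = v (velocity), dimensions [L T^-1]

E has dimensions [L^2 M T^-2]; the rest of the RHS (½m) has dimensions [M].
So X² must have dimensions [L^2 T^-2], i.e. X has dimensions [L T^-1] — X = v (velocity).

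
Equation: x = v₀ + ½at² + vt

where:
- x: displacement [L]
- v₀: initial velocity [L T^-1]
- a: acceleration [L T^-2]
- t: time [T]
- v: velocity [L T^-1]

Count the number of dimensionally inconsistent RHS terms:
1

LHS x: [L]
- v₀: [L T^-1] ✗
- ½at²: [L] ✓
- vt: [L] ✓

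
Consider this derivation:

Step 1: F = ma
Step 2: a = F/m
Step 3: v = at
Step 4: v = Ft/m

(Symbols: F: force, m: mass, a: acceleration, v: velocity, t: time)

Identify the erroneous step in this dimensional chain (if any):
No step introduces an error — all steps are dimensionally consistent.

Step 1: F = ma → LHS [L M T^-2], RHS [L M T^-2] ✓
Step 2: a = F/m → LHS [L T^-2], RHS [L T^-2] ✓
Step 3: v = at → LHS [L T^-1], RHS [L T^-1] ✓
Step 4: v = Ft/m → LHS [L T^-1], RHS [L T^-1] ✓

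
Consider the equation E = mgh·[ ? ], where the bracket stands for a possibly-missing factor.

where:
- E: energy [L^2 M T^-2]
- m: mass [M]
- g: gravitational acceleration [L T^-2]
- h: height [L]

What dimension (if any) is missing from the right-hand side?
Nothing is missing — the bracketed factor must be dimensionless.

E has dimensions [L^2 M T^-2] and mgh already has dimensions [L^2 M T^-2], so E = mgh is dimensionally complete.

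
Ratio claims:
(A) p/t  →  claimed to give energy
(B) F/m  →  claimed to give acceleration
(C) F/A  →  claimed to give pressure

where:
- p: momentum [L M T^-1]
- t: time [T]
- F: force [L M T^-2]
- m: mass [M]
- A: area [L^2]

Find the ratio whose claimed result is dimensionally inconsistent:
(A) p/t does not give energy

(A) p/t: [L M T^-2] ≠ energy [L^2 M T^-2] ✗
(B) F/m: [L T^-2] = acceleration [L T^-2] ✓
(C) F/A: [L^-1 M T^-2] = pressure [L^-1 M T^-2] ✓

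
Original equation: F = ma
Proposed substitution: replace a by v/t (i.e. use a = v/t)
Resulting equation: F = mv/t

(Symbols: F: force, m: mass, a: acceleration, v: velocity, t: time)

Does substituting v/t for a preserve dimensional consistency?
Yes

[a] = [L T^-2] and [v/t] = [L T^-2]. These match, so the substitution replaces a quantity by one of the same dimensions and the result F = mv/t has LHS [L M T^-2] vs RHS [L M T^-2] — still consistent.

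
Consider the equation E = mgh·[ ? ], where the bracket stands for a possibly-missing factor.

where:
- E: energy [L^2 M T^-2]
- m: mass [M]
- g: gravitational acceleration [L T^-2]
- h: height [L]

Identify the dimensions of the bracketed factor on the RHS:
Nothing is missing — the bracketed factor must be dimensionless.

E has dimensions [L^2 M T^-2] and mgh already has dimensions [L^2 M T^-2], so E = mgh is dimensionally complete.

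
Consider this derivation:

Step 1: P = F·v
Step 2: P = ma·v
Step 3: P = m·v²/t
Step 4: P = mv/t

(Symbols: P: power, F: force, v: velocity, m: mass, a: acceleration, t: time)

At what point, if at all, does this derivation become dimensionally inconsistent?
Step 4

Step 1: P = F·v → LHS [L^2 M T^-3], RHS [L^2 M T^-3] ✓
Step 2: P = ma·v → LHS [L^2 M T^-3], RHS [L^2 M T^-3] ✓
Step 3: P = m·v²/t → LHS [L^2 M T^-3], RHS [L^2 M T^-3] ✓
Step 4: P = mv/t → LHS [L^2 M T^-3], RHS [L M T^-2] ✗

The first dimensional inconsistency appears in step 4: P = mv/t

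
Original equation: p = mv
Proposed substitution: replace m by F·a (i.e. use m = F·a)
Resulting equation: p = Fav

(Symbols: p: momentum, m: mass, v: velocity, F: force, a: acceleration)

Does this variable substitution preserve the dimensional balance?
No

[m] = [M] and [F·a] = [L^2 M T^-4]. These differ, so the substitution replaces a quantity by one of different dimensions and the result p = Fav has LHS [L M T^-1] vs RHS [L^3 M T^-5] — inconsistent.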